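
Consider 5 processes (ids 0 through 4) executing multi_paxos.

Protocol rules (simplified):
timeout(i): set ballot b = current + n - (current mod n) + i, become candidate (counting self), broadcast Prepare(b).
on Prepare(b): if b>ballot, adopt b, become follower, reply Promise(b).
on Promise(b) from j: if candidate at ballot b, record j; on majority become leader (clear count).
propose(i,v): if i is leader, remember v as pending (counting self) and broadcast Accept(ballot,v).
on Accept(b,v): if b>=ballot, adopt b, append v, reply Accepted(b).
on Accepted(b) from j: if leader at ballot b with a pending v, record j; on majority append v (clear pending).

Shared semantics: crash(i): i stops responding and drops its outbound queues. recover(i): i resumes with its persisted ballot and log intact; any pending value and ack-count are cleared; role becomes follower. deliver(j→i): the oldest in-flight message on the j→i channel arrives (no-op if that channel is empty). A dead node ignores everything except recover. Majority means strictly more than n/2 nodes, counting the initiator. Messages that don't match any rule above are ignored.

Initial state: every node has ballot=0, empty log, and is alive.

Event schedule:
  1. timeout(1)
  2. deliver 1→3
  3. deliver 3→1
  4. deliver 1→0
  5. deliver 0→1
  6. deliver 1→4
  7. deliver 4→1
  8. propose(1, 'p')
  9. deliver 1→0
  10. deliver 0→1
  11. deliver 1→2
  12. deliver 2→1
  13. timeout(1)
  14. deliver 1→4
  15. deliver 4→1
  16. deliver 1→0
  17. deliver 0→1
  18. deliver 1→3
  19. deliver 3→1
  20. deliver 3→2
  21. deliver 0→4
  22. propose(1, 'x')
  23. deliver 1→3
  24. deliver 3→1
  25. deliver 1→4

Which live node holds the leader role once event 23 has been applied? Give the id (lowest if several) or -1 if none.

e1 timeout(1): 1[cand,b=6,-]
e2 deliver 1→3: 3[foll,b=6,-]
e3 deliver 3→1: ·
e4 deliver 1→0: 0[foll,b=6,-]
e5 deliver 0→1: 1[lead,b=6,-]
e6 deliver 1→4: 4[foll,b=6,-]
e7 deliver 4→1: ·
e8 propose(1,'p'): ·
e9 deliver 1→0: 0[foll,b=6,p]
e10 deliver 0→1: ·
e11 deliver 1→2: 2[foll,b=6,-]
e12 deliver 2→1: ·
e13 timeout(1): 1[cand,b=11,-]
e14 deliver 1→4: 4[foll,b=6,p]
e15 deliver 4→1: ·
e16 deliver 1→0: 0[foll,b=11,p]
e17 deliver 0→1: ·
e18 deliver 1→3: 3[foll,b=6,p]
e19 deliver 3→1: ·
e20 deliver 3→2: ·
e21 deliver 0→4: ·
e22 propose(1,'x'): ·
e23 deliver 1→3: 3[foll,b=11,p]

-1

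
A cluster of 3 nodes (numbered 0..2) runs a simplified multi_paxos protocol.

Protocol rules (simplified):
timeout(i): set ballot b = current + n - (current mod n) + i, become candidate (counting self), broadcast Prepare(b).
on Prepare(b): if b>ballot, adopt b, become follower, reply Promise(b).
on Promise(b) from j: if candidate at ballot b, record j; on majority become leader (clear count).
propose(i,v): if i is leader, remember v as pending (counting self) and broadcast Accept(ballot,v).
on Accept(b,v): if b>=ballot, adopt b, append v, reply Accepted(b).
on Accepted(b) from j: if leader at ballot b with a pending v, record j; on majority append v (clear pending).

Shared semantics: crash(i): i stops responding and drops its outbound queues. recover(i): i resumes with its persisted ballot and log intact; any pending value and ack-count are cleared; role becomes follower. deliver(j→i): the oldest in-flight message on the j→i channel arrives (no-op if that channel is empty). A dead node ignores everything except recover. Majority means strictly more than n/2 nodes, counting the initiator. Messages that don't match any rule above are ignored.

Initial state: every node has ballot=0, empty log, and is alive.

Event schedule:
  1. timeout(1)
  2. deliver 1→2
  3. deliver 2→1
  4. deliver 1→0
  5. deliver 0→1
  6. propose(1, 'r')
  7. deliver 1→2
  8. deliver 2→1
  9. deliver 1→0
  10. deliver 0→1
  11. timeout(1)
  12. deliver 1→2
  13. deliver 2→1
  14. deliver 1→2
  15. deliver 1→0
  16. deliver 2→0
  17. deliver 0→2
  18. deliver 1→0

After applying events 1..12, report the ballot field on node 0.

e1 timeout(1): 1[cand,b=4,-]
e2 deliver 1→2: 2[foll,b=4,-]
e3 deliver 2→1: 1[lead,b=4,-]
e4 deliver 1→0: 0[foll,b=4,-]
e5 deliver 0→1: ·
e6 propose(1,'r'): ·
e7 deliver 1→2: 2[foll,b=4,r]
e8 deliver 2→1: 1[lead,b=4,r]
e9 deliver 1→0: 0[foll,b=4,r]
e10 deliver 0→1: ·
e11 timeout(1): 1[cand,b=7,r]
e12 deliver 1→2: 2[foll,b=7,r]

4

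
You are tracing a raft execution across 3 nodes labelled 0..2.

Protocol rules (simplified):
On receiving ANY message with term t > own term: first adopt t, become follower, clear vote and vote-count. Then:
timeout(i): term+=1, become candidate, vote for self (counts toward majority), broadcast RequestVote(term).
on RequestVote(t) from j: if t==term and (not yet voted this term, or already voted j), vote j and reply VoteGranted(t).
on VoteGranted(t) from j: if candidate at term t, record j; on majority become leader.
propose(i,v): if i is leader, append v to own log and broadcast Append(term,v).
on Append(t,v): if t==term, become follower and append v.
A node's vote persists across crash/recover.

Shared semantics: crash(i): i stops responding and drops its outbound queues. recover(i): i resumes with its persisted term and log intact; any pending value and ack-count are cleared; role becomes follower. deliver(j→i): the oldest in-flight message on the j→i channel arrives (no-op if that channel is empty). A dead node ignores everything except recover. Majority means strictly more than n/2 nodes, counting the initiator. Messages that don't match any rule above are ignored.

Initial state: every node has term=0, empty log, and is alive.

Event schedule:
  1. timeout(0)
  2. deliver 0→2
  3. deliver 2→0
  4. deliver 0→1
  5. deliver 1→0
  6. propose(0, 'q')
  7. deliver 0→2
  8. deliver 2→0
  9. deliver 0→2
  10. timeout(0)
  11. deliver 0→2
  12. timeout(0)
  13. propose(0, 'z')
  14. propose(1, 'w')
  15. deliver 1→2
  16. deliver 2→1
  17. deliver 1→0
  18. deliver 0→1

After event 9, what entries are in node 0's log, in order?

q

[1] timeout(0) → N0(cand t1 [-])
[2] deliver 0→2 → N2(foll t1 [-])
[3] deliver 2→0 → N0(lead t1 [-])
[4] deliver 0→1 → N1(foll t1 [-])
[5] deliver 1→0 → ∅
[6] propose(0,'q') → N0(lead t1 [q])
[7] deliver 0→2 → N2(foll t1 [q])
[8] deliver 2→0 → ∅
[9] deliver 0→2 → ∅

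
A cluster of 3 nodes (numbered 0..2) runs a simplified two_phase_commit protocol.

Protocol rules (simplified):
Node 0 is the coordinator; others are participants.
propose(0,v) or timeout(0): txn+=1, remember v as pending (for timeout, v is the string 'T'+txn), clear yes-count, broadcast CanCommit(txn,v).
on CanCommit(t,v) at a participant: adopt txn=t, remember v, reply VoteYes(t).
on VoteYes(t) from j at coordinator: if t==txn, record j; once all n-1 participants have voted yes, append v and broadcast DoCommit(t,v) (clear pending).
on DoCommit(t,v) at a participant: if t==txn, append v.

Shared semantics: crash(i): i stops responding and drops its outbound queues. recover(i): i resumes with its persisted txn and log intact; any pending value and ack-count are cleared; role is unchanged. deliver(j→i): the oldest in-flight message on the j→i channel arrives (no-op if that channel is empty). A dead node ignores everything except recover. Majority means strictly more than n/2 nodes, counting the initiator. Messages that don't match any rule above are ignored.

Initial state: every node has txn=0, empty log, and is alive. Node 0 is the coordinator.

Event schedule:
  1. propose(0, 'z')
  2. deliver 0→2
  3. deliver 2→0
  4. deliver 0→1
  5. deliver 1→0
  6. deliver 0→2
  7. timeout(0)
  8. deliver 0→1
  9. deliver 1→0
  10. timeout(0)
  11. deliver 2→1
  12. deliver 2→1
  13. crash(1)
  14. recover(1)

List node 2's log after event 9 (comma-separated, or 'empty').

e1 propose(0,'z'): 0[coor,t=1,-]
e2 deliver 0→2: 2[part,t=1,-]
e3 deliver 2→0: ·
e4 deliver 0→1: 1[part,t=1,-]
e5 deliver 1→0: 0[coor,t=1,z]
e6 deliver 0→2: 2[part,t=1,z]
e7 timeout(0): 0[coor,t=2,z]
e8 deliver 0→1: 1[part,t=1,z]
e9 deliver 1→0: ·

z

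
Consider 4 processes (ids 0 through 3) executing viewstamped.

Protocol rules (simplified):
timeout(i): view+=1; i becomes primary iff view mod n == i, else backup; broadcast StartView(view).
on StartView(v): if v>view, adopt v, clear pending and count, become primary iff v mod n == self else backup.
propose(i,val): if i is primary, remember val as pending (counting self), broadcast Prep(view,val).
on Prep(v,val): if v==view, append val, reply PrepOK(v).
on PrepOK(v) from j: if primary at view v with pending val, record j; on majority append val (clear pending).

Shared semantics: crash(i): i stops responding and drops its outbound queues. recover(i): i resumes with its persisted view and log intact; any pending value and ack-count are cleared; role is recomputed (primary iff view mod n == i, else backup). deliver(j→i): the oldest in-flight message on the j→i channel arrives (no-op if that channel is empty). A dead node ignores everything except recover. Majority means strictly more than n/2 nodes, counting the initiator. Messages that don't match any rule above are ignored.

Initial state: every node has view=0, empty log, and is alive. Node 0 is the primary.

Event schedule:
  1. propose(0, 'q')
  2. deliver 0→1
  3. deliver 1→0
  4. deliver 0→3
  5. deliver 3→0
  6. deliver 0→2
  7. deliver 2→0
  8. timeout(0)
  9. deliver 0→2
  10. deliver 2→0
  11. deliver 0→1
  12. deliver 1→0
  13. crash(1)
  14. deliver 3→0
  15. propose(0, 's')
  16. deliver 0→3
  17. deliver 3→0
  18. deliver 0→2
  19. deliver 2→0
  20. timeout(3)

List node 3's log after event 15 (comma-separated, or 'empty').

q

[1] propose(0,'q') → ∅
[2] deliver 0→1 → N1(back v0 [q])
[3] deliver 1→0 → ∅
[4] deliver 0→3 → N3(back v0 [q])
[5] deliver 3→0 → N0(prim v0 [q])
[6] deliver 0→2 → N2(back v0 [q])
[7] deliver 2→0 → ∅
[8] timeout(0) → N0(back v1 [q])
[9] deliver 0→2 → N2(back v1 [q])
[10] deliver 2→0 → ∅
[11] deliver 0→1 → N1(prim v1 [q])
[12] deliver 1→0 → ∅
[13] crash(1) → N1(✗prim v1 [q])
[14] deliver 3→0 → ∅
[15] propose(0,'s') → ∅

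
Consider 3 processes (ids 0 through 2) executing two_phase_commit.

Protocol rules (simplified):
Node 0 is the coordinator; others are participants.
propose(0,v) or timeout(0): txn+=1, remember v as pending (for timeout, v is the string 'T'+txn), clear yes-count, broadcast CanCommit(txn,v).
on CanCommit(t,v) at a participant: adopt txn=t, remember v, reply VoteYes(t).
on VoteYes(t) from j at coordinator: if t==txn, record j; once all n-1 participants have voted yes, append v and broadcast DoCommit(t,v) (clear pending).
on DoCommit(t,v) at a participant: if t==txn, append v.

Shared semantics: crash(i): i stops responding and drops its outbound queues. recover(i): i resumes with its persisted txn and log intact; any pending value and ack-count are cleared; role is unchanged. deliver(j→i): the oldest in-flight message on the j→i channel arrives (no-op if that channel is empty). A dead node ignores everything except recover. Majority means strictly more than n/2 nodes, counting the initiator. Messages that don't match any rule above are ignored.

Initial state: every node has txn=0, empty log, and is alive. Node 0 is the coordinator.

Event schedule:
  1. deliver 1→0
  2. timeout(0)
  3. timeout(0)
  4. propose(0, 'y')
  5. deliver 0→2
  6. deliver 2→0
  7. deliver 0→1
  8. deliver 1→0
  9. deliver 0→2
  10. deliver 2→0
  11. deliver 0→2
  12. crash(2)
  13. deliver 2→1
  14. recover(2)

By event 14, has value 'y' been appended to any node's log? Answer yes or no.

after 1 — deliver 1→0: ·
after 2 — timeout(0): n0:coor/t1/[-]
after 3 — timeout(0): n0:coor/t2/[-]
after 4 — propose(0,'y'): n0:coor/t3/[-]
after 5 — deliver 0→2: n2:part/t1/[-]
after 6 — deliver 2→0: ·
after 7 — deliver 0→1: n1:part/t1/[-]
after 8 — deliver 1→0: ·
after 9 — deliver 0→2: n2:part/t2/[-]
after 10 — deliver 2→0: ·
after 11 — deliver 0→2: n2:part/t3/[-]
after 12 — crash(2): n2:✗part/t3/[-]
after 13 — deliver 2→1: ·
after 14 — recover(2): n2:part/t3/[-]

no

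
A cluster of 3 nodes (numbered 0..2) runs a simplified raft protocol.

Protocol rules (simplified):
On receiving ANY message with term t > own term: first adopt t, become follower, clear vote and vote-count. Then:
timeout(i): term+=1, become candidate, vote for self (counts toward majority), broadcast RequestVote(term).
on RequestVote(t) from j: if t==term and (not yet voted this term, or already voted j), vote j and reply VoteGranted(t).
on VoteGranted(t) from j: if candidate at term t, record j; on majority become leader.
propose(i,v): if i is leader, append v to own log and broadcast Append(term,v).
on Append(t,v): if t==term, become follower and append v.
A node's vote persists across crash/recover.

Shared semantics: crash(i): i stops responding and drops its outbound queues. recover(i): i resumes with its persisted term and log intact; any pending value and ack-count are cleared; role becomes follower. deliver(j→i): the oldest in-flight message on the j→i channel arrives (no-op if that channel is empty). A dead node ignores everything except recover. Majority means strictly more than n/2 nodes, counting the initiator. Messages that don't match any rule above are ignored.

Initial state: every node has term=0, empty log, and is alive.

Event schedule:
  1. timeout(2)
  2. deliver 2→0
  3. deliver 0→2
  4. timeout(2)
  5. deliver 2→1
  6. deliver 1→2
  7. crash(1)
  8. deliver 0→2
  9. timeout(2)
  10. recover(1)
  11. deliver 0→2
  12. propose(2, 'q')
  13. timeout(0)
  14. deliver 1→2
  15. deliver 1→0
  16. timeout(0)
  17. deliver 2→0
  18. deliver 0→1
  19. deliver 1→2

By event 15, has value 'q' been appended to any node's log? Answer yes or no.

1. timeout(2):  <2:cand t1 ->
2. deliver 2→0:  <0:foll t1 ->
3. deliver 0→2:  <2:lead t1 ->
4. timeout(2):  <2:cand t2 ->
5. deliver 2→1:  <1:foll t1 ->
6. deliver 1→2:  nop
7. crash(1):  <1:✗foll t1 ->
8. deliver 0→2:  nop
9. timeout(2):  <2:cand t3 ->
10. recover(1):  <1:foll t1 ->
11. deliver 0→2:  nop
12. propose(2,'q'):  nop
13. timeout(0):  <0:cand t2 ->
14. deliver 1→2:  nop
15. deliver 1→0:  nop

no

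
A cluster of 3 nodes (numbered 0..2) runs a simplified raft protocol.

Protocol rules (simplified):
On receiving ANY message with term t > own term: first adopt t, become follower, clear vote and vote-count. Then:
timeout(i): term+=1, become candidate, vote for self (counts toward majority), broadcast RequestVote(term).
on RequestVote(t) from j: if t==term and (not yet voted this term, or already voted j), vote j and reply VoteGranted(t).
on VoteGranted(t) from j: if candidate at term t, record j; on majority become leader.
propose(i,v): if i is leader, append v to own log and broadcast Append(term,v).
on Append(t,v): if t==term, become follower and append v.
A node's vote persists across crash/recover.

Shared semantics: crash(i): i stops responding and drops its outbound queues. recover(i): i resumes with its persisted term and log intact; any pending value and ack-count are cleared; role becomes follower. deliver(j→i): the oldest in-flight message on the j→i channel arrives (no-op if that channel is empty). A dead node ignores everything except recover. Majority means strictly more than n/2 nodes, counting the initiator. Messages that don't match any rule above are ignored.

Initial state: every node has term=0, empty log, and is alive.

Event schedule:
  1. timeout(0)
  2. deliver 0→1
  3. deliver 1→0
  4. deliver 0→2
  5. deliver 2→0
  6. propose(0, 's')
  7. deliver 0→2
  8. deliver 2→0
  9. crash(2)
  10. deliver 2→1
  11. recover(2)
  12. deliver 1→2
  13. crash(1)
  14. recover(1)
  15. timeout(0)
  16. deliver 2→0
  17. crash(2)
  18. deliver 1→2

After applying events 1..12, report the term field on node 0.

e1 timeout(0): 0[cand,t=1,-]
e2 deliver 0→1: 1[foll,t=1,-]
e3 deliver 1→0: 0[lead,t=1,-]
e4 deliver 0→2: 2[foll,t=1,-]
e5 deliver 2→0: ·
e6 propose(0,'s'): 0[lead,t=1,s]
e7 deliver 0→2: 2[foll,t=1,s]
e8 deliver 2→0: ·
e9 crash(2): 2[✗foll,t=1,s]
e10 deliver 2→1: ·
e11 recover(2): 2[foll,t=1,s]
e12 deliver 1→2: ·

1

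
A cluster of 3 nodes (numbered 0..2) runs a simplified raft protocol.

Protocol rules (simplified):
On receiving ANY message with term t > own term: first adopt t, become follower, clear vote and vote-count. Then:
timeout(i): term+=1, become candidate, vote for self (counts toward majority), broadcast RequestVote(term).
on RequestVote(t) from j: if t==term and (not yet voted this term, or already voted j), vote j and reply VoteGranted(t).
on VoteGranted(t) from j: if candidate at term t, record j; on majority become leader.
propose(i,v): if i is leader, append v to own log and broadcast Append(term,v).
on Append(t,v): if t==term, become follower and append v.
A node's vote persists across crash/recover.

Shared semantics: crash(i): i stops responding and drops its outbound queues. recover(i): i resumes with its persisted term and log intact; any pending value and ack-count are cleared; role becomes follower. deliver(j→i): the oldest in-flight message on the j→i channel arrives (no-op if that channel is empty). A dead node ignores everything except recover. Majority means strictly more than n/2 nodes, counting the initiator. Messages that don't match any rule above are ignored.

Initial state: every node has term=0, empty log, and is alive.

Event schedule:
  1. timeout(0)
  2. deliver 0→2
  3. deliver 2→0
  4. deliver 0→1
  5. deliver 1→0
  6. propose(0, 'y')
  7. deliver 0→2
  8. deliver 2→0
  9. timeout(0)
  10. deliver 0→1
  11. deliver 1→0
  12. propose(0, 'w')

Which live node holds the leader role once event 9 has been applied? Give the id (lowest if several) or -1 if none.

-1

[1] timeout(0) → N0(cand t1 [-])
[2] deliver 0→2 → N2(foll t1 [-])
[3] deliver 2→0 → N0(lead t1 [-])
[4] deliver 0→1 → N1(foll t1 [-])
[5] deliver 1→0 → ∅
[6] propose(0,'y') → N0(lead t1 [y])
[7] deliver 0→2 → N2(foll t1 [y])
[8] deliver 2→0 → ∅
[9] timeout(0) → N0(cand t2 [y])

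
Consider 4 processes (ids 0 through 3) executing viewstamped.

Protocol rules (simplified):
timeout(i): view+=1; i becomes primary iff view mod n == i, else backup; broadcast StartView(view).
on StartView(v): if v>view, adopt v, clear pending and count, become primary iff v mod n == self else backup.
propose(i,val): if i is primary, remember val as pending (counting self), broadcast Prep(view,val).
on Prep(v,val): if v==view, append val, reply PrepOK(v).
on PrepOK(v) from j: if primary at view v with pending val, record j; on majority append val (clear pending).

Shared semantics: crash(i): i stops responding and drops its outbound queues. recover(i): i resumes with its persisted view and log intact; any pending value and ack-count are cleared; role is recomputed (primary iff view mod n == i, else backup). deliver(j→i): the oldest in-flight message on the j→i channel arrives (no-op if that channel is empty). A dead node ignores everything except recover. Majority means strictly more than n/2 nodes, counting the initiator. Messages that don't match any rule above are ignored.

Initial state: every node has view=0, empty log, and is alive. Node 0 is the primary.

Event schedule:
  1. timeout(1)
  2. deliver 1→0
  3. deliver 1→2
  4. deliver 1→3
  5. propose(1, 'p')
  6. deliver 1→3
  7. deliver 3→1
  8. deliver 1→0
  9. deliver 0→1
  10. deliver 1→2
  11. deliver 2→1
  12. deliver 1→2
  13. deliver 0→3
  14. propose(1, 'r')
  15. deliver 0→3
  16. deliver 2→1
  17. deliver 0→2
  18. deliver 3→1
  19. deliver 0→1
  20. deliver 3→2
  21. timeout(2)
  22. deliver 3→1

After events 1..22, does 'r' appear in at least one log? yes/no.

1. timeout(1):  <1:prim v1 ->
2. deliver 1→0:  <0:back v1 ->
3. deliver 1→2:  <2:back v1 ->
4. deliver 1→3:  <3:back v1 ->
5. propose(1,'p'):  nop
6. deliver 1→3:  <3:back v1 p>
7. deliver 3→1:  nop
8. deliver 1→0:  <0:back v1 p>
9. deliver 0→1:  <1:prim v1 p>
10. deliver 1→2:  <2:back v1 p>
11. deliver 2→1:  nop
12. deliver 1→2:  nop
13. deliver 0→3:  nop
14. propose(1,'r'):  nop
15. deliver 0→3:  nop
16. deliver 2→1:  nop
17. deliver 0→2:  nop
18. deliver 3→1:  nop
19. deliver 0→1:  nop
20. deliver 3→2:  nop
21. timeout(2):  <2:prim v2 p>
22. deliver 3→1:  nop

no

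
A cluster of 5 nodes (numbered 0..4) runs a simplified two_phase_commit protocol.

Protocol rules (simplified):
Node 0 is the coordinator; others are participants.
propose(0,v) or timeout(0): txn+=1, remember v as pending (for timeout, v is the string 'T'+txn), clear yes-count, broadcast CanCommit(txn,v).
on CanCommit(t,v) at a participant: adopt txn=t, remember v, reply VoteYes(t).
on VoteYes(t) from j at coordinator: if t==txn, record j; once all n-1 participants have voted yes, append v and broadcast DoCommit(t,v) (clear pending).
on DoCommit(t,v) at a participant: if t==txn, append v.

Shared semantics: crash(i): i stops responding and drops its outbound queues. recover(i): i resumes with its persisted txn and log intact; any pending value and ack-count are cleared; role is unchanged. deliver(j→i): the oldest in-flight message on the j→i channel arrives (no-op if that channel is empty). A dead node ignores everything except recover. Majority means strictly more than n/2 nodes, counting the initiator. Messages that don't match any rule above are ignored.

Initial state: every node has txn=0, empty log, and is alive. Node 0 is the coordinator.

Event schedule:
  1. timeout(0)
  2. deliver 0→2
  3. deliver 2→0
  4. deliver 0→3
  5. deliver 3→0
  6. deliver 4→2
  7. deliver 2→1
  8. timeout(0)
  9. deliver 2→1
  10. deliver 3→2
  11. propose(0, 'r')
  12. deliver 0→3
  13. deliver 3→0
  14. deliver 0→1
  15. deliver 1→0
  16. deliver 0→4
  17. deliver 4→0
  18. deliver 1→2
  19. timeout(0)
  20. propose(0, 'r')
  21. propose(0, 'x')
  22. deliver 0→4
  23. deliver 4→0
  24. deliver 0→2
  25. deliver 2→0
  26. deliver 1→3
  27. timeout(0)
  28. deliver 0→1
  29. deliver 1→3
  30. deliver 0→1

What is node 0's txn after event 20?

5

[1] timeout(0) → N0(coor t1 [-])
[2] deliver 0→2 → N2(part t1 [-])
[3] deliver 2→0 → ∅
[4] deliver 0→3 → N3(part t1 [-])
[5] deliver 3→0 → ∅
[6] deliver 4→2 → ∅
[7] deliver 2→1 → ∅
[8] timeout(0) → N0(coor t2 [-])
[9] deliver 2→1 → ∅
[10] deliver 3→2 → ∅
[11] propose(0,'r') → N0(coor t3 [-])
[12] deliver 0→3 → N3(part t2 [-])
[13] deliver 3→0 → ∅
[14] deliver 0→1 → N1(part t1 [-])
[15] deliver 1→0 → ∅
[16] deliver 0→4 → N4(part t1 [-])
[17] deliver 4→0 → ∅
[18] deliver 1→2 → ∅
[19] timeout(0) → N0(coor t4 [-])
[20] propose(0,'r') → N0(coor t5 [-])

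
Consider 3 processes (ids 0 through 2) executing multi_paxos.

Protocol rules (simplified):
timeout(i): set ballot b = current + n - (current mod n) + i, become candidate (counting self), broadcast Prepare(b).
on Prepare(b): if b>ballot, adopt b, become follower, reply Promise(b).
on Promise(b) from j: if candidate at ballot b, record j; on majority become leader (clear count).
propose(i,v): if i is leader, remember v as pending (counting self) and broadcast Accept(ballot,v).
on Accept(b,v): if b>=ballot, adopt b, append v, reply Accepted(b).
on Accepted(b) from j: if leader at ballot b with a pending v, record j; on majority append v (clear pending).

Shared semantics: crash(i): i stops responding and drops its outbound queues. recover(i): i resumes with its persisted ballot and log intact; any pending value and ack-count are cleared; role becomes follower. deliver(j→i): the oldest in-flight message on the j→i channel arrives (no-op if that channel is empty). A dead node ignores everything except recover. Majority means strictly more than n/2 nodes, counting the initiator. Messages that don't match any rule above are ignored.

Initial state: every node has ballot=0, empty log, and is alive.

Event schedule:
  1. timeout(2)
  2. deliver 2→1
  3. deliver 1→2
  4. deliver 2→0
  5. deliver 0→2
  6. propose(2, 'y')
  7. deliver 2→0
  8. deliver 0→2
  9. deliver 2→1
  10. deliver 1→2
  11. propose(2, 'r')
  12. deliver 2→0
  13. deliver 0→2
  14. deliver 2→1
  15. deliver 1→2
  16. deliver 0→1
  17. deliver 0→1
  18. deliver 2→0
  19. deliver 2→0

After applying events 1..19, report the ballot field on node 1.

5

e1 timeout(2): 2[cand,b=5,-]
e2 deliver 2→1: 1[foll,b=5,-]
e3 deliver 1→2: 2[lead,b=5,-]
e4 deliver 2→0: 0[foll,b=5,-]
e5 deliver 0→2: ·
e6 propose(2,'y'): ·
e7 deliver 2→0: 0[foll,b=5,y]
e8 deliver 0→2: 2[lead,b=5,y]
e9 deliver 2→1: 1[foll,b=5,y]
e10 deliver 1→2: ·
e11 propose(2,'r'): ·
e12 deliver 2→0: 0[foll,b=5,y,r]
e13 deliver 0→2: 2[lead,b=5,y,r]
e14 deliver 2→1: 1[foll,b=5,y,r]
e15 deliver 1→2: ·
e16 deliver 0→1: ·
e17 deliver 0→1: ·
e18 deliver 2→0: ·
e19 deliver 2→0: ·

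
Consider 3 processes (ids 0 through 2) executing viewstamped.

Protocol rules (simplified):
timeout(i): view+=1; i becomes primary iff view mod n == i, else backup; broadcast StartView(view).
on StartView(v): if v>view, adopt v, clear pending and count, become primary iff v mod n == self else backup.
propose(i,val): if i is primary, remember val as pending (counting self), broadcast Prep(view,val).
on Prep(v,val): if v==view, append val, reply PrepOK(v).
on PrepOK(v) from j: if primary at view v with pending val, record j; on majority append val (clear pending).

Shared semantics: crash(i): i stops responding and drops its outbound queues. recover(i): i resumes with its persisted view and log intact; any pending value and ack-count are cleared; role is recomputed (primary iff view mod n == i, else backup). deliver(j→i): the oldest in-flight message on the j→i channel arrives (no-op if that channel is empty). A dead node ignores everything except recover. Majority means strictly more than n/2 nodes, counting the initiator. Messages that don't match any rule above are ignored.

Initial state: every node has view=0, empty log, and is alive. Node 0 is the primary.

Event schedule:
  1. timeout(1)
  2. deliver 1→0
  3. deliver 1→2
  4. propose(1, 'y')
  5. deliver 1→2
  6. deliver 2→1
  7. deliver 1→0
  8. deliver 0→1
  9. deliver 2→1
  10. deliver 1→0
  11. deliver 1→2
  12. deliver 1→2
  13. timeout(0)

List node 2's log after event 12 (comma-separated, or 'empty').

[1] timeout(1) → N1(prim v1 [-])
[2] deliver 1→0 → N0(back v1 [-])
[3] deliver 1→2 → N2(back v1 [-])
[4] propose(1,'y') → ∅
[5] deliver 1→2 → N2(back v1 [y])
[6] deliver 2→1 → N1(prim v1 [y])
[7] deliver 1→0 → N0(back v1 [y])
[8] deliver 0→1 → ∅
[9] deliver 2→1 → ∅
[10] deliver 1→0 → ∅
[11] deliver 1→2 → ∅
[12] deliver 1→2 → ∅

y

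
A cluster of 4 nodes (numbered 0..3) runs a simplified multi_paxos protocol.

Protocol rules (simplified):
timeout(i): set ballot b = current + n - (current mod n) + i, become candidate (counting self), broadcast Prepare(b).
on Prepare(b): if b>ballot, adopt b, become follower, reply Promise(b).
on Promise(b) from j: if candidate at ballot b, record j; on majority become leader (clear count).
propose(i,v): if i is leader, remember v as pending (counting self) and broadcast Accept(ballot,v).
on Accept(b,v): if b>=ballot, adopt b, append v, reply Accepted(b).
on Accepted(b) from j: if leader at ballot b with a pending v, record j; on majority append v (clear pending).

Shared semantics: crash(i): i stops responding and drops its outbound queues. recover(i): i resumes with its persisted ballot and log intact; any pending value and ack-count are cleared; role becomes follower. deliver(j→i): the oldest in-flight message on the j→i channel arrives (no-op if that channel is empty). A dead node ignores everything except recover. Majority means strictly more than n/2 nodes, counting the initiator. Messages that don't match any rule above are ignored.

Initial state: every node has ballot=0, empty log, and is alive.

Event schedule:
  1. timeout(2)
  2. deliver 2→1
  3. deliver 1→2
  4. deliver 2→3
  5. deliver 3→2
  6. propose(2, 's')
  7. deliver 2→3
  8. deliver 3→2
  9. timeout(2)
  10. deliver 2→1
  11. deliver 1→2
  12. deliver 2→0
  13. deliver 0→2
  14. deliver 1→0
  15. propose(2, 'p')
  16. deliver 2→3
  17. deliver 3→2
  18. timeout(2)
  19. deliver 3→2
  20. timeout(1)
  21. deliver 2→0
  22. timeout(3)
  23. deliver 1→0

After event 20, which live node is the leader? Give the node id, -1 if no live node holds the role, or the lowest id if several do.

1. timeout(2):  <2:cand b6 ->
2. deliver 2→1:  <1:foll b6 ->
3. deliver 1→2:  nop
4. deliver 2→3:  <3:foll b6 ->
5. deliver 3→2:  <2:lead b6 ->
6. propose(2,'s'):  nop
7. deliver 2→3:  <3:foll b6 s>
8. deliver 3→2:  nop
9. timeout(2):  <2:cand b10 ->
10. deliver 2→1:  <1:foll b6 s>
11. deliver 1→2:  nop
12. deliver 2→0:  <0:foll b6 ->
13. deliver 0→2:  nop
14. deliver 1→0:  nop
15. propose(2,'p'):  nop
16. deliver 2→3:  <3:foll b10 s>
17. deliver 3→2:  nop
18. timeout(2):  <2:cand b14 ->
19. deliver 3→2:  nop
20. timeout(1):  <1:cand b9 s>

-1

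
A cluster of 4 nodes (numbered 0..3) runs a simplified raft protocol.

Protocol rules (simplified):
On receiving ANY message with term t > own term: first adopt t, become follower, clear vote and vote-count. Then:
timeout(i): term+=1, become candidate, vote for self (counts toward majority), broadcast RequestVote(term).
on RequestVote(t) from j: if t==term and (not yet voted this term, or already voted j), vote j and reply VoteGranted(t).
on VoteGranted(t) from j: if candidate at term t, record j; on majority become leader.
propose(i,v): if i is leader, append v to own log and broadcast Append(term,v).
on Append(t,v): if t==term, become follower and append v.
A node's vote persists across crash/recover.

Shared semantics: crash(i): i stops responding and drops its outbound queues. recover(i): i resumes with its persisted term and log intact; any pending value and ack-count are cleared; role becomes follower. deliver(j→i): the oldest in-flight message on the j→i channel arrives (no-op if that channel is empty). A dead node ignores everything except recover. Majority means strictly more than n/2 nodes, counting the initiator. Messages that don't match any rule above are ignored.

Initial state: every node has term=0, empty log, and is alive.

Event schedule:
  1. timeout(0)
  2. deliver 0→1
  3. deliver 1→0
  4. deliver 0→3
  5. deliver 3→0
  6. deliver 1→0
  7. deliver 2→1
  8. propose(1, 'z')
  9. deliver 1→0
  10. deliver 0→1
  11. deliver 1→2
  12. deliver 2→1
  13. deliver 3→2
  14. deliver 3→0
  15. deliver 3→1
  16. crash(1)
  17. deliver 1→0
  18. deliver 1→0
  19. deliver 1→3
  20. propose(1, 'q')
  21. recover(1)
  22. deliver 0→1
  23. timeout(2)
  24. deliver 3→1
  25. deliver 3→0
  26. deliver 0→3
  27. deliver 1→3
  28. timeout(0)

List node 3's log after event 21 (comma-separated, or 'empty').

[1] timeout(0) → N0(cand t1 [-])
[2] deliver 0→1 → N1(foll t1 [-])
[3] deliver 1→0 → ∅
[4] deliver 0→3 → N3(foll t1 [-])
[5] deliver 3→0 → N0(lead t1 [-])
[6] deliver 1→0 → ∅
[7] deliver 2→1 → ∅
[8] propose(1,'z') → ∅
[9] deliver 1→0 → ∅
[10] deliver 0→1 → ∅
[11] deliver 1→2 → ∅
[12] deliver 2→1 → ∅
[13] deliver 3→2 → ∅
[14] deliver 3→0 → ∅
[15] deliver 3→1 → ∅
[16] crash(1) → N1(✗foll t1 [-])
[17] deliver 1→0 → ∅
[18] deliver 1→0 → ∅
[19] deliver 1→3 → ∅
[20] propose(1,'q') → ∅
[21] recover(1) → N1(foll t1 [-])

empty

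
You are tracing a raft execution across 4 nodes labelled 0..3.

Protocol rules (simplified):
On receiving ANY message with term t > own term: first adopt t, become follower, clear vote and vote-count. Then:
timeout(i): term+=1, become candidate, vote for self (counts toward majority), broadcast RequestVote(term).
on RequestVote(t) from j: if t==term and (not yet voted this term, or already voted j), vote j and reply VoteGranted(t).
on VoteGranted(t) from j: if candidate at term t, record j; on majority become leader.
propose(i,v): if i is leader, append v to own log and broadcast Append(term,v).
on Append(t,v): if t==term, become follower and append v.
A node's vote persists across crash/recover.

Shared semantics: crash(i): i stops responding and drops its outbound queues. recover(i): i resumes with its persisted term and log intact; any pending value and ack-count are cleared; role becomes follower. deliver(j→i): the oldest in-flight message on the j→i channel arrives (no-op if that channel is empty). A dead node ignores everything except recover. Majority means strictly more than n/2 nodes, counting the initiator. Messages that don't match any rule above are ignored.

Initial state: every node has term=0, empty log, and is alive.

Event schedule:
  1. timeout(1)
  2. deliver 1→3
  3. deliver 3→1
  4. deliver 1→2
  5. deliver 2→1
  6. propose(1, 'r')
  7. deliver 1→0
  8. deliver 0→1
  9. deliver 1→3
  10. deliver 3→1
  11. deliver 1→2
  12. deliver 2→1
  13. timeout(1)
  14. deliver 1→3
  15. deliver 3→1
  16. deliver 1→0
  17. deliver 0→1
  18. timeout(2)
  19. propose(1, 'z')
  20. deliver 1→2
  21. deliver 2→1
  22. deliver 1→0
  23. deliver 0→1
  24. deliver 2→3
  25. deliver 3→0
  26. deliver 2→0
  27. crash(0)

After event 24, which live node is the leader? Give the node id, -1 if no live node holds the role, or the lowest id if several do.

1

1. timeout(1):  <1:cand t1 ->
2. deliver 1→3:  <3:foll t1 ->
3. deliver 3→1:  nop
4. deliver 1→2:  <2:foll t1 ->
5. deliver 2→1:  <1:lead t1 ->
6. propose(1,'r'):  <1:lead t1 r>
7. deliver 1→0:  <0:foll t1 ->
8. deliver 0→1:  nop
9. deliver 1→3:  <3:foll t1 r>
10. deliver 3→1:  nop
11. deliver 1→2:  <2:foll t1 r>
12. deliver 2→1:  nop
13. timeout(1):  <1:cand t2 r>
14. deliver 1→3:  <3:foll t2 r>
15. deliver 3→1:  nop
16. deliver 1→0:  <0:foll t1 r>
17. deliver 0→1:  nop
18. timeout(2):  <2:cand t2 r>
19. propose(1,'z'):  nop
20. deliver 1→2:  nop
21. deliver 2→1:  nop
22. deliver 1→0:  <0:foll t2 r>
23. deliver 0→1:  <1:lead t2 r>
24. deliver 2→3:  nop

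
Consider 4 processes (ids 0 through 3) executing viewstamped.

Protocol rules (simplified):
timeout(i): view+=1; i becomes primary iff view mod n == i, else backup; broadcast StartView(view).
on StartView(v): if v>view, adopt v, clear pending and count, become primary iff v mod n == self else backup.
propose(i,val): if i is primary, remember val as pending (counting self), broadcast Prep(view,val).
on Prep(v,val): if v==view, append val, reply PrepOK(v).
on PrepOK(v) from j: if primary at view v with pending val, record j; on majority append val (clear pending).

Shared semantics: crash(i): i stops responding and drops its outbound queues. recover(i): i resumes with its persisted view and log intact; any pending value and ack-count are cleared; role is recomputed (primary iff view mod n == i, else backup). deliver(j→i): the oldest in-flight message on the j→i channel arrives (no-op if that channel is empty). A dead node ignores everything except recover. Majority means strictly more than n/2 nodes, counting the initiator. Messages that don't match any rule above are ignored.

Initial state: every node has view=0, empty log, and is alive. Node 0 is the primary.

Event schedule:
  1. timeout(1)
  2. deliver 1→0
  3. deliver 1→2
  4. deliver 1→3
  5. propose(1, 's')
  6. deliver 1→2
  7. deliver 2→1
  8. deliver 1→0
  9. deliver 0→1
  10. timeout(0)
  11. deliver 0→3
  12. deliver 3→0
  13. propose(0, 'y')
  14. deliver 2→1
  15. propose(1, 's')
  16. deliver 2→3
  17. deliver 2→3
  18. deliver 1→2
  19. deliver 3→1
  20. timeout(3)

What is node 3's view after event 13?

1. timeout(1):  <1:prim v1 ->
2. deliver 1→0:  <0:back v1 ->
3. deliver 1→2:  <2:back v1 ->
4. deliver 1→3:  <3:back v1 ->
5. propose(1,'s'):  nop
6. deliver 1→2:  <2:back v1 s>
7. deliver 2→1:  nop
8. deliver 1→0:  <0:back v1 s>
9. deliver 0→1:  <1:prim v1 s>
10. timeout(0):  <0:back v2 s>
11. deliver 0→3:  <3:back v2 ->
12. deliver 3→0:  nop
13. propose(0,'y'):  nop

2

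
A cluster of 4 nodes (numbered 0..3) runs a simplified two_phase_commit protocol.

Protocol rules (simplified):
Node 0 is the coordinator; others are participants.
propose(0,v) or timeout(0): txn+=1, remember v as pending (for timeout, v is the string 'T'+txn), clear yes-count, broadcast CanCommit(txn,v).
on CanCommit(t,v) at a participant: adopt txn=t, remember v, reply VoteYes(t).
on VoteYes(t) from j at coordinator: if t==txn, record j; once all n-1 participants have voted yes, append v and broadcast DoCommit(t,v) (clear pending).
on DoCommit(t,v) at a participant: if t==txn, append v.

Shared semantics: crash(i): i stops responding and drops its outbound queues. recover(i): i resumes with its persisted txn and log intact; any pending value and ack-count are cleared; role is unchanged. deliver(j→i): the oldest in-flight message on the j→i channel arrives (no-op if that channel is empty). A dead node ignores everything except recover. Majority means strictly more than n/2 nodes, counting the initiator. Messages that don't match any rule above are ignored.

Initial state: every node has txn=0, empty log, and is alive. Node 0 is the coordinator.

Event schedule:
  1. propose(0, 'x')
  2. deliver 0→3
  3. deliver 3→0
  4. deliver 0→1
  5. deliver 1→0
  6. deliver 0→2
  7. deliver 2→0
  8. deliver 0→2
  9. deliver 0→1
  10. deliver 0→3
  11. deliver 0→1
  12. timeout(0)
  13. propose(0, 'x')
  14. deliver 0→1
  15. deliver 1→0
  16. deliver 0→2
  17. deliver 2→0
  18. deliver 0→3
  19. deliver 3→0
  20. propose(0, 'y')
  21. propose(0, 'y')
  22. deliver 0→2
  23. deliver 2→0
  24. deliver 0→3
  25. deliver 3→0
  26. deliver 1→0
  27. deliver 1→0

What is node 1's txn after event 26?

2

[1] propose(0,'x') → N0(coor t1 [-])
[2] deliver 0→3 → N3(part t1 [-])
[3] deliver 3→0 → ∅
[4] deliver 0→1 → N1(part t1 [-])
[5] deliver 1→0 → ∅
[6] deliver 0→2 → N2(part t1 [-])
[7] deliver 2→0 → N0(coor t1 [x])
[8] deliver 0→2 → N2(part t1 [x])
[9] deliver 0→1 → N1(part t1 [x])
[10] deliver 0→3 → N3(part t1 [x])
[11] deliver 0→1 → ∅
[12] timeout(0) → N0(coor t2 [x])
[13] propose(0,'x') → N0(coor t3 [x])
[14] deliver 0→1 → N1(part t2 [x])
[15] deliver 1→0 → ∅
[16] deliver 0→2 → N2(part t2 [x])
[17] deliver 2→0 → ∅
[18] deliver 0→3 → N3(part t2 [x])
[19] deliver 3→0 → ∅
[20] propose(0,'y') → N0(coor t4 [x])
[21] propose(0,'y') → N0(coor t5 [x])
[22] deliver 0→2 → N2(part t3 [x])
[23] deliver 2→0 → ∅
[24] deliver 0→3 → N3(part t3 [x])
[25] deliver 3→0 → ∅
[26] deliver 1→0 → ∅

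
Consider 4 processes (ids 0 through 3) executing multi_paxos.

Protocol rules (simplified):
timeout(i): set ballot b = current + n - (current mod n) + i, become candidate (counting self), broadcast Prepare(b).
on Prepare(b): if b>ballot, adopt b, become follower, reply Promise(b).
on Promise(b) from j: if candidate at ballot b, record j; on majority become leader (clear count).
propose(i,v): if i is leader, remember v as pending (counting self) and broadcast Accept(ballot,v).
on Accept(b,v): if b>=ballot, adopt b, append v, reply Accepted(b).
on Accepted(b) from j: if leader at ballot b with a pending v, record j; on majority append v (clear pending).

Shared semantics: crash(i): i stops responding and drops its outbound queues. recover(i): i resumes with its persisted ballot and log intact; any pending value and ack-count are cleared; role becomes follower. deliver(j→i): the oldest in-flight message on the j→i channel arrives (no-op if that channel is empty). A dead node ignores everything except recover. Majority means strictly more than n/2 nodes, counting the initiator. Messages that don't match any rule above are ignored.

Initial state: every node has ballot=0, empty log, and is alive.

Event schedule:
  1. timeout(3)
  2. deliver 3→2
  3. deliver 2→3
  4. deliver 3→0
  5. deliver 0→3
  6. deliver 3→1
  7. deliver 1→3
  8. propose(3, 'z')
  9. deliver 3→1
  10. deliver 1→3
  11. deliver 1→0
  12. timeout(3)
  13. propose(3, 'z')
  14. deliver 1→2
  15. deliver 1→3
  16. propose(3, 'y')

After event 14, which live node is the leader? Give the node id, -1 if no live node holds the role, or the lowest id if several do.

[1] timeout(3) → N3(cand b7 [-])
[2] deliver 3→2 → N2(foll b7 [-])
[3] deliver 2→3 → ∅
[4] deliver 3→0 → N0(foll b7 [-])
[5] deliver 0→3 → N3(lead b7 [-])
[6] deliver 3→1 → N1(foll b7 [-])
[7] deliver 1→3 → ∅
[8] propose(3,'z') → ∅
[9] deliver 3→1 → N1(foll b7 [z])
[10] deliver 1→3 → ∅
[11] deliver 1→0 → ∅
[12] timeout(3) → N3(cand b11 [-])
[13] propose(3,'z') → ∅
[14] deliver 1→2 → ∅

-1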